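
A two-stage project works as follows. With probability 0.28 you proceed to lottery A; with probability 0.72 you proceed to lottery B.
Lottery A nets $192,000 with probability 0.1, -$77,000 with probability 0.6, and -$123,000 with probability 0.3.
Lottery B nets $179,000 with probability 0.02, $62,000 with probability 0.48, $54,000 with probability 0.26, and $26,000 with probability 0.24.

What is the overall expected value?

$20,714.40

EV(A) = 0.1 × 192000 + 0.6 × (-77000) + 0.3 × (-123000) = 19200 − 46200 − 36900 = -63900
EV(B) = 0.02 × 179000 + 0.48 × 62000 + 0.26 × 54000 + 0.24 × 26000 = 3580 + 29760 + 14040 + 6240 = 53620
Overall = 0.28 × (-63900) + 0.72 × 53620 = -17892 + 38606.4 = 20714.4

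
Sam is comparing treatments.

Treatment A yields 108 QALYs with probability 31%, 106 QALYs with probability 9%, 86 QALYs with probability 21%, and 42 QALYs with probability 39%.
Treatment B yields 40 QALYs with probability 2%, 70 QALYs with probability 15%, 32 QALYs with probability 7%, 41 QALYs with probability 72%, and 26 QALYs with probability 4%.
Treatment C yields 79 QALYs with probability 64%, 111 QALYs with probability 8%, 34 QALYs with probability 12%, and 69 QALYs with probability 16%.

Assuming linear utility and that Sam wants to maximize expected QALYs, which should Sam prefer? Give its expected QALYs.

Treatment A (77.46 QALYs)

Treatment A = 0.31 × 108 + 0.09 × 106 + 0.21 × 86 + 0.39 × 42 = 33.48 + 9.54 + 18.06 + 16.38 = 77.46
Treatment B = 0.02 × 40 + 0.15 × 70 + 0.07 × 32 + 0.72 × 41 + 0.04 × 26 = 0.8 + 10.5 + 2.24 + 29.52 + 1.04 = 44.1
Treatment C = 0.64 × 79 + 0.08 × 111 + 0.12 × 34 + 0.16 × 69 = 50.56 + 8.88 + 4.08 + 11.04 = 74.56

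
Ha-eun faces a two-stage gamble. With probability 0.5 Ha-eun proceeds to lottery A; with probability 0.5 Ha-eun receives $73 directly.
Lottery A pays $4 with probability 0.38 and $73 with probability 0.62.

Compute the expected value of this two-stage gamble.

$59.89

EV(A) = 0.38 × 4 + 0.62 × 73 = 1.52 + 45.26 = 46.78
Branch B: 73 (certain)
Overall = 0.5 × 46.78 + 0.5 × 73 = 23.39 + 36.5 = 59.89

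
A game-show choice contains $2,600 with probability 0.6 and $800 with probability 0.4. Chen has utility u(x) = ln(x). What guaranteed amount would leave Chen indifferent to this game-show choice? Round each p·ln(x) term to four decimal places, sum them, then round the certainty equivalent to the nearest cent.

E[u] = 0.6·ln(2600) + 0.4·ln(800) = 4.7180 + 2.6738 = 7.3918
CE = e^7.3918 ≈ 1622.62

$1,622.62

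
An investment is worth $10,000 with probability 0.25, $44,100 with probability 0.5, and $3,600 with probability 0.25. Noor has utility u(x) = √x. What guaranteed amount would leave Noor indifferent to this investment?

E[u] = 0.25·√10000 + 0.5·√44100 + 0.25·√3600 = 0.25·100 + 0.5·210 + 0.25·60 = 145
CE = (145)² = 21025

$21,025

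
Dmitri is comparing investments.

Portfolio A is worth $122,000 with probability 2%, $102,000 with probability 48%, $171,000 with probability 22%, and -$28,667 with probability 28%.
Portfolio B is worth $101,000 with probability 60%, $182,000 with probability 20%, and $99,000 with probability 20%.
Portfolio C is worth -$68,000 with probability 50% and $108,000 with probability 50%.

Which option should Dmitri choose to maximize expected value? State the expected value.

Portfolio A = 0.02 × 122000 + 0.48 × 102000 + 0.22 × 171000 + 0.28 × (-28667) = 2440 + 48960 + 37620 − 8026.76 = 80993.24
Portfolio B = 0.6 × 101000 + 0.2 × 182000 + 0.2 × 99000 = 60600 + 36400 + 19800 = 116800
Portfolio C = 0.5 × (-68000) + 0.5 × 108000 = -34000 + 54000 = 20000

Portfolio B ($116,800)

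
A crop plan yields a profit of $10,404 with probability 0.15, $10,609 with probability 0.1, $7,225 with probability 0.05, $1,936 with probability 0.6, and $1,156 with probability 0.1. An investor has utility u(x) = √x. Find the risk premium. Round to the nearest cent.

E[u] = 0.15·√10404 + 0.1·√10609 + 0.05·√7225 + 0.6·√1936 + 0.1·√1156 = 0.15·102 + 0.1·103 + 0.05·85 + 0.6·44 + 0.1·34 = 59.65
CE = (59.65)² = 3558.1225
Risk premium = EV − CE = 4259.95 − 3558.1225 = 701.8275

$701.83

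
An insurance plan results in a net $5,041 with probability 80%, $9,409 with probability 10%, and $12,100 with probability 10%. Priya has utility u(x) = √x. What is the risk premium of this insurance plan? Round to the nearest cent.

$177.45

E[u] = 0.8·√5041 + 0.1·√9409 + 0.1·√12100 = 0.8·71 + 0.1·97 + 0.1·110 = 77.5
CE = (77.5)² = 6006.25
Risk premium = EV − CE = 6183.7 − 6006.25 = 177.45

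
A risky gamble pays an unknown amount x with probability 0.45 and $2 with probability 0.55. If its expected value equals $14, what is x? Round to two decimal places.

0.45·x + 0.55·2 = 14
0.45·x = 14 − 1.1 = 12.9
x = 12.9 / 0.45 = 28.6667

x = $28.67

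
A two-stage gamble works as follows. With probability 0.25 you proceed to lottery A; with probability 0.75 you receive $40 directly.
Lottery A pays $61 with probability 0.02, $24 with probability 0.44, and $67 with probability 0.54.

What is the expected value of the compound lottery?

$41.99

EV(A) = 0.02 × 61 + 0.44 × 24 + 0.54 × 67 = 1.22 + 10.56 + 36.18 = 47.96
Branch B: 40 (certain)
Overall = 0.25 × 47.96 + 0.75 × 40 = 11.99 + 30 = 41.99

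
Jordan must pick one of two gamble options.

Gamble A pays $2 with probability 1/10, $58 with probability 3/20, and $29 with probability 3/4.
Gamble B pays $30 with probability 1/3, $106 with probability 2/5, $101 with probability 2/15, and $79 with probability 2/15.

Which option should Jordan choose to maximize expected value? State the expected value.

Gamble B ($76.40)

Gamble A = 1/10 × 2 + 3/20 × 58 + 3/4 × 29 = 0.2 + 8.7 + 21.75 = 30.65
Gamble B = 1/3 × 30 + 2/5 × 106 + 2/15 × 101 + 2/15 × 79 = 10 + 42.4 + 13.4667 + 10.5333 = 76.4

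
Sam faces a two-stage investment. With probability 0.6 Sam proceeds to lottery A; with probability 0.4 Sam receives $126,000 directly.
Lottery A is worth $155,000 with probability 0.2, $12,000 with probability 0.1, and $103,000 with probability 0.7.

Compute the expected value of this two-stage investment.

EV(A) = 0.2 × 155000 + 0.1 × 12000 + 0.7 × 103000 = 31000 + 1200 + 72100 = 104300
Branch B: 126000 (certain)
Overall = 0.6 × 104300 + 0.4 × 126000 = 62580 + 50400 = 112980

$112,980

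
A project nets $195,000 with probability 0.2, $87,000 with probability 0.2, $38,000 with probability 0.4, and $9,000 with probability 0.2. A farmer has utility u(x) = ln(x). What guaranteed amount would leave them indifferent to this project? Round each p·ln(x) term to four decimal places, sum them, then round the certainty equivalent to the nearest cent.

$46,630.03

E[u] = 0.2·ln(195000) + 0.2·ln(87000) + 0.4·ln(38000) + 0.2·ln(9000) = 2.4362 + 2.2747 + 4.2181 + 1.8210 = 10.7500
CE = e^10.7500 ≈ 46630.03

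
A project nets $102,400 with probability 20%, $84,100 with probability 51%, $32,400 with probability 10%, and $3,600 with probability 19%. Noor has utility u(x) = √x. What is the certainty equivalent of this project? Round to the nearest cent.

E[u] = 0.2·√102400 + 0.51·√84100 + 0.1·√32400 + 0.19·√3600 = 0.2·320 + 0.51·290 + 0.1·180 + 0.19·60 = 241.3
CE = (241.3)² = 58225.69

$58,225.69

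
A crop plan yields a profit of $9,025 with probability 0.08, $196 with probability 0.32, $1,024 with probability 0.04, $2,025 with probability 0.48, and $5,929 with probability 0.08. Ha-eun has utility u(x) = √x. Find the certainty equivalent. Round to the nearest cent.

$1,690.85

E[u] = 0.08·√9025 + 0.32·√196 + 0.04·√1024 + 0.48·√2025 + 0.08·√5929 = 0.08·95 + 0.32·14 + 0.04·32 + 0.48·45 + 0.08·77 = 41.12
CE = (41.12)² = 1690.8544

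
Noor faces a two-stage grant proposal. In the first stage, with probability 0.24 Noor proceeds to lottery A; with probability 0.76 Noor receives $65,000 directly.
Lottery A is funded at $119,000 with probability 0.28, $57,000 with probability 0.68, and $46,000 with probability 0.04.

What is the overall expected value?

$67,140.80

EV(A) = 0.28 × 119000 + 0.68 × 57000 + 0.04 × 46000 = 33320 + 38760 + 1840 = 73920
Branch B: 65000 (certain)
Overall = 0.24 × 73920 + 0.76 × 65000 = 17740.8 + 49400 = 67140.8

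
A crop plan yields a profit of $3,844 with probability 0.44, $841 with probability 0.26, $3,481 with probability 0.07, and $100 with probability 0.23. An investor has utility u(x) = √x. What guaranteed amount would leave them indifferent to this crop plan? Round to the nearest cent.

E[u] = 0.44·√3844 + 0.26·√841 + 0.07·√3481 + 0.23·√100 = 0.44·62 + 0.26·29 + 0.07·59 + 0.23·10 = 41.25
CE = (41.25)² = 1701.5625

$1,701.56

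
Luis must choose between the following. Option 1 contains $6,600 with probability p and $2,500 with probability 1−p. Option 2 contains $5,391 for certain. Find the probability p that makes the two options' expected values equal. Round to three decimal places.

p·6600 + (1−p)·2500 = 5391
4100p + 2500 = 5391
p = (5391 − 2500) / 4100

p = 0.705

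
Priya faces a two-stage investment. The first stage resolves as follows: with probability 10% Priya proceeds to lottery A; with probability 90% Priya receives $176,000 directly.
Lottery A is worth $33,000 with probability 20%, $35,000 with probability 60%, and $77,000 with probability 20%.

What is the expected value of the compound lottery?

$162,700

EV(A) = 0.2 × 33000 + 0.6 × 35000 + 0.2 × 77000 = 6600 + 21000 + 15400 = 43000
Branch B: 176000 (certain)
Overall = 0.1 × 43000 + 0.9 × 176000 = 4300 + 158400 = 162700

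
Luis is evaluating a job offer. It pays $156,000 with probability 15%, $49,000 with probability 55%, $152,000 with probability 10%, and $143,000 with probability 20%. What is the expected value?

$94,150

EV = 0.15 × 156000 + 0.55 × 49000 + 0.1 × 152000 + 0.2 × 143000 = 23400 + 26950 + 15200 + 28600 = 94150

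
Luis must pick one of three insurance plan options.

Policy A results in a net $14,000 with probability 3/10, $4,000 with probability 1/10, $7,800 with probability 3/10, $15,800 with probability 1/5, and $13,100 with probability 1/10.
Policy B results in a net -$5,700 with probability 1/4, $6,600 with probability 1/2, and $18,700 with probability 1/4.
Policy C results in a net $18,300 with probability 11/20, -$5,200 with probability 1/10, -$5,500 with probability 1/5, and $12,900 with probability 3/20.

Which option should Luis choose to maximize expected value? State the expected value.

Policy A = 3/10 × 14000 + 1/10 × 4000 + 3/10 × 7800 + 1/5 × 15800 + 1/10 × 13100 = 4200 + 400 + 2340 + 3160 + 1310 = 11410
Policy B = 1/4 × (-5700) + 1/2 × 6600 + 1/4 × 18700 = -1425 + 3300 + 4675 = 6550
Policy C = 11/20 × 18300 + 1/10 × (-5200) + 1/5 × (-5500) + 3/20 × 12900 = 10065 − 520 − 1100 + 1935 = 10380

Policy A ($11,410)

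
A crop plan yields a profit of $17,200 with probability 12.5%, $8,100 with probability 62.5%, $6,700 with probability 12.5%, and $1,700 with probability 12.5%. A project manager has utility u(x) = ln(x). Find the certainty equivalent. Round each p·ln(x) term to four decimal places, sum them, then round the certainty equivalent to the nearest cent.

E[u] = 0.125·ln(17200) + 0.625·ln(8100) + 0.125·ln(6700) + 0.125·ln(1700) = 1.2191 + 5.6248 + 1.1012 + 0.9298 = 8.8749
CE = e^8.8749 ≈ 7150.23

$7,150.23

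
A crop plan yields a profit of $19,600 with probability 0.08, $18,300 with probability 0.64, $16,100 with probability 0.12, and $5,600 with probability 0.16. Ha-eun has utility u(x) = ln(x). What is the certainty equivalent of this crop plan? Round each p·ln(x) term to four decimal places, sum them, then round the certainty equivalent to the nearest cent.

E[u] = 0.08·ln(19600) + 0.64·ln(18300) + 0.12·ln(16100) + 0.16·ln(5600) = 0.7907 + 6.2814 + 1.1624 + 1.3809 = 9.6154
CE = e^9.6154 ≈ 14993.92

$14,993.92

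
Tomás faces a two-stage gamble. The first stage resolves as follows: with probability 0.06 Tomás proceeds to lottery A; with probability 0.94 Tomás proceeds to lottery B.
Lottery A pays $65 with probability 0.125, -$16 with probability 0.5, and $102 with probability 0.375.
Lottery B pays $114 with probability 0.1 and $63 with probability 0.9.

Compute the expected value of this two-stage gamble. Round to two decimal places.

EV(A) = 0.125 × 65 + 0.5 × (-16) + 0.375 × 102 = 8.125 − 8 + 38.25 = 38.375
EV(B) = 0.1 × 114 + 0.9 × 63 = 11.4 + 56.7 = 68.1
Overall = 0.06 × 38.375 + 0.94 × 68.1 = 2.3025 + 64.014 = 66.3165

$66.32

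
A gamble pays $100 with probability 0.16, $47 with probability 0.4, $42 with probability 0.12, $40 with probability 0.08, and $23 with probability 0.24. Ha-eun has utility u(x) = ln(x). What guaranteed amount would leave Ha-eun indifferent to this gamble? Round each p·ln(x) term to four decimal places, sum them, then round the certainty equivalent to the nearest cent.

$43.51

E[u] = 0.16·ln(100) + 0.4·ln(47) + 0.12·ln(42) + 0.08·ln(40) + 0.24·ln(23) = 0.7368 + 1.5401 + 0.4485 + 0.2951 + 0.7525 = 3.7730
CE = e^3.7730 ≈ 43.51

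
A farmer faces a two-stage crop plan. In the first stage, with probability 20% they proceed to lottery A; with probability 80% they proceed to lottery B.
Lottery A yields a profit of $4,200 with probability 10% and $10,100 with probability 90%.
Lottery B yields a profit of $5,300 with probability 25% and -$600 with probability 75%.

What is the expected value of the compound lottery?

EV(A) = 0.1 × 4200 + 0.9 × 10100 = 420 + 9090 = 9510
EV(B) = 0.25 × 5300 + 0.75 × (-600) = 1325 − 450 = 875
Overall = 0.2 × 9510 + 0.8 × 875 = 1902 + 700 = 2602

$2,602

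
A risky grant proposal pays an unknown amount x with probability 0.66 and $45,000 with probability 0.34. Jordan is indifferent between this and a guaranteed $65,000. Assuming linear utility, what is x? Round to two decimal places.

x = $75,303.03

0.66·x + 0.34·45000 = 65000
0.66·x = 65000 − 15300 = 49700
x = 49700 / 0.66 = 75303.0303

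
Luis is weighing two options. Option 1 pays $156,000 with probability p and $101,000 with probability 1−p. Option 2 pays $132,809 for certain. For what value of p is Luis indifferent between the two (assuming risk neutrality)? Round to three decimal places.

p = 0.578

p·156000 + (1−p)·101000 = 132809
55000p + 101000 = 132809
p = (132809 − 101000) / 55000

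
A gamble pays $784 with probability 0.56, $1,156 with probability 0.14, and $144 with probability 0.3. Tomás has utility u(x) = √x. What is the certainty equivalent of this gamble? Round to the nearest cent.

E[u] = 0.56·√784 + 0.14·√1156 + 0.3·√144 = 0.56·28 + 0.14·34 + 0.3·12 = 24.04
CE = (24.04)² = 577.9216

$577.92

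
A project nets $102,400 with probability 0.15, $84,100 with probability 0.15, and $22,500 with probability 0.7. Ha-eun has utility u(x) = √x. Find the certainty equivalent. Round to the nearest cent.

E[u] = 0.15·√102400 + 0.15·√84100 + 0.7·√22500 = 0.15·320 + 0.15·290 + 0.7·150 = 196.5
CE = (196.5)² = 38612.25

$38,612.25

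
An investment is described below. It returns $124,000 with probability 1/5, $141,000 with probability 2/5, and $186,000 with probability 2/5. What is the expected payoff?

$155,600

EV = 1/5 × 124000 + 2/5 × 141000 + 2/5 × 186000 = 24800 + 56400 + 74400 = 155600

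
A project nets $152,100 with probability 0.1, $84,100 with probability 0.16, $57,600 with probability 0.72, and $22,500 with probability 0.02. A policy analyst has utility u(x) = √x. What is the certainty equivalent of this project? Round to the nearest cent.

E[u] = 0.1·√152100 + 0.16·√84100 + 0.72·√57600 + 0.02·√22500 = 0.1·390 + 0.16·290 + 0.72·240 + 0.02·150 = 261.2
CE = (261.2)² = 68225.44

$68,225.44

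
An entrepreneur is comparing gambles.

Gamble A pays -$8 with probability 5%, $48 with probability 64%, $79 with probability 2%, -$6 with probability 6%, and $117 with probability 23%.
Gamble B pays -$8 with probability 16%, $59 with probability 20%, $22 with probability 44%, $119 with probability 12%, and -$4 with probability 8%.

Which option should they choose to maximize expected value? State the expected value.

Gamble A ($58.45)

Gamble A = 0.05 × (-8) + 0.64 × 48 + 0.02 × 79 + 0.06 × (-6) + 0.23 × 117 = -0.4 + 30.72 + 1.58 − 0.36 + 26.91 = 58.45
Gamble B = 0.16 × (-8) + 0.2 × 59 + 0.44 × 22 + 0.12 × 119 + 0.08 × (-4) = -1.28 + 11.8 + 9.68 + 14.28 − 0.32 = 34.16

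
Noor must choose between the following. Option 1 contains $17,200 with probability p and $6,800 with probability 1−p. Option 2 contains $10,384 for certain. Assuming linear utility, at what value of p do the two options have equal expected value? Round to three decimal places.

p·17200 + (1−p)·6800 = 10384
10400p + 6800 = 10384
p = (10384 − 6800) / 10400

p = 0.345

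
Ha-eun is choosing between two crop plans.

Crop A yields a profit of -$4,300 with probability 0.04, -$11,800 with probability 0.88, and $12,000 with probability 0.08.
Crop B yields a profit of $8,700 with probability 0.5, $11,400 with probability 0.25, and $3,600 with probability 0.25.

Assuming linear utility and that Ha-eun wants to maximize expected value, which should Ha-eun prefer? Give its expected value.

Crop A = 0.04 × (-4300) + 0.88 × (-11800) + 0.08 × 12000 = -172 − 10384 + 960 = -9596
Crop B = 0.5 × 8700 + 0.25 × 11400 + 0.25 × 3600 = 4350 + 2850 + 900 = 8100

Crop B ($8,100)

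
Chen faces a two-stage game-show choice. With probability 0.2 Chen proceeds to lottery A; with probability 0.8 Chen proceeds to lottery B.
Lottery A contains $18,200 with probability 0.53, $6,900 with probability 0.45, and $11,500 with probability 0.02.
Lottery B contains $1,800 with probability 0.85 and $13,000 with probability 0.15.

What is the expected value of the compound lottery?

$5,380.20

EV(A) = 0.53 × 18200 + 0.45 × 6900 + 0.02 × 11500 = 9646 + 3105 + 230 = 12981
EV(B) = 0.85 × 1800 + 0.15 × 13000 = 1530 + 1950 = 3480
Overall = 0.2 × 12981 + 0.8 × 3480 = 2596.2 + 2784 = 5380.2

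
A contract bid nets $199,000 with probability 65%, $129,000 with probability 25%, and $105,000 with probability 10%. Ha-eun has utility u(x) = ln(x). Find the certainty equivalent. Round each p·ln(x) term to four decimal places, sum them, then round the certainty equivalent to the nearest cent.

E[u] = 0.65·ln(199000) + 0.25·ln(129000) + 0.1·ln(105000) = 7.9307 + 2.9419 + 1.1562 = 12.0288
CE = e^12.0288 ≈ 167510.28

$167,510.28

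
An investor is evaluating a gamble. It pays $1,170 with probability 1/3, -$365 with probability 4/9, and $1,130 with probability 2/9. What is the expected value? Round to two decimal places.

$478.89

EV = 1/3 × 1170 + 4/9 × (-365) + 2/9 × 1130 = 390 − 162.2222 + 251.1111 = 478.8889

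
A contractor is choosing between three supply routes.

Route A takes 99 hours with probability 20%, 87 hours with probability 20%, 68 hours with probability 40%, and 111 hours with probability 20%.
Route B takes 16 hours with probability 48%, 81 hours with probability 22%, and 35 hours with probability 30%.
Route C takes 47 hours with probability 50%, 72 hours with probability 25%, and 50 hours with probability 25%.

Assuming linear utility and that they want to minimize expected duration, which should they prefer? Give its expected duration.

Route B (36 hours)

Route A = 0.2 × 99 + 0.2 × 87 + 0.4 × 68 + 0.2 × 111 = 19.8 + 17.4 + 27.2 + 22.2 = 86.6
Route B = 0.48 × 16 + 0.22 × 81 + 0.3 × 35 = 7.68 + 17.82 + 10.5 = 36
Route C = 0.5 × 47 + 0.25 × 72 + 0.25 × 50 = 23.5 + 18 + 12.5 = 54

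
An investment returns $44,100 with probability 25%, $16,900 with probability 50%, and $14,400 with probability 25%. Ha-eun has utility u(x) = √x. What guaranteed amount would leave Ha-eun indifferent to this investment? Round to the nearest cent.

$21,756.25

E[u] = 0.25·√44100 + 0.5·√16900 + 0.25·√14400 = 0.25·210 + 0.5·130 + 0.25·120 = 147.5
CE = (147.5)² = 21756.25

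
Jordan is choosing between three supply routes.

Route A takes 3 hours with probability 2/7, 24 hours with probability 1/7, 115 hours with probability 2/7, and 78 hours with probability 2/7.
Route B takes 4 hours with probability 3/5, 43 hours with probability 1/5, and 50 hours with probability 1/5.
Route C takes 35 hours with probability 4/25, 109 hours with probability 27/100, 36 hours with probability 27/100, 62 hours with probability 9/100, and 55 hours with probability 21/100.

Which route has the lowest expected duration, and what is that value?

Route A = 2/7 × 3 + 1/7 × 24 + 2/7 × 115 + 2/7 × 78 = 0.8571 + 3.4286 + 32.8571 + 22.2857 = 59.4286
Route B = 3/5 × 4 + 1/5 × 43 + 1/5 × 50 = 2.4 + 8.6 + 10 = 21
Route C = 4/25 × 35 + 27/100 × 109 + 27/100 × 36 + 9/100 × 62 + 21/100 × 55 = 5.6 + 29.43 + 9.72 + 5.58 + 11.55 = 61.88

Route B (21 hours)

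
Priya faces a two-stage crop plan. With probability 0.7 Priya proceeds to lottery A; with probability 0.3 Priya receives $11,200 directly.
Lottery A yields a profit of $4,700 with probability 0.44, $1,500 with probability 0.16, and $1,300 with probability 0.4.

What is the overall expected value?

EV(A) = 0.44 × 4700 + 0.16 × 1500 + 0.4 × 1300 = 2068 + 240 + 520 = 2828
Branch B: 11200 (certain)
Overall = 0.7 × 2828 + 0.3 × 11200 = 1979.6 + 3360 = 5339.6

$5,339.60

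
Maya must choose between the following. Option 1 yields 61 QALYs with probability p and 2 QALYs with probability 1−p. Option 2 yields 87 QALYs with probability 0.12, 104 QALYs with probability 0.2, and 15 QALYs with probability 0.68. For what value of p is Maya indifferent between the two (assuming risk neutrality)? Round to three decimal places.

p = 0.668

EV(Option 2) = 0.12 × 87 + 0.2 × 104 + 0.68 × 15 = 10.44 + 20.8 + 10.2 = 41.44
p·61 + (1−p)·2 = 41.44
59p + 2 = 41.44
p = (41.44 − 2) / 59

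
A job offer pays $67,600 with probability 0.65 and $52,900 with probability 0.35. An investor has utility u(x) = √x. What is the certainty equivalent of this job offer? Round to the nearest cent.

E[u] = 0.65·√67600 + 0.35·√52900 = 0.65·260 + 0.35·230 = 249.5
CE = (249.5)² = 62250.25

$62,250.25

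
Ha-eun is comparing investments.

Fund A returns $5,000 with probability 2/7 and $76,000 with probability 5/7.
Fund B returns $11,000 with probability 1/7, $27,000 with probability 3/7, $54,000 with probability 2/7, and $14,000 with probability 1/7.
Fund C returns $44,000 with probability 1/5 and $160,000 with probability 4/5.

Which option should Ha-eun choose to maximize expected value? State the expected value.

Fund A = 2/7 × 5000 + 5/7 × 76000 = 1428.5714 + 54285.7143 = 55714.2857
Fund B = 1/7 × 11000 + 3/7 × 27000 + 2/7 × 54000 + 1/7 × 14000 = 1571.4286 + 11571.4286 + 15428.5714 + 2000 = 30571.4286
Fund C = 1/5 × 44000 + 4/5 × 160000 = 8800 + 128000 = 136800

Fund C ($136,800)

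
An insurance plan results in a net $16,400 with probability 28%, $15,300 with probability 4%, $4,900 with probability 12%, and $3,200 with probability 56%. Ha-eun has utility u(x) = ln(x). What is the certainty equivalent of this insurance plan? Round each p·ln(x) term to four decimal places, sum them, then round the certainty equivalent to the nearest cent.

$5,665.21

E[u] = 0.28·ln(16400) + 0.04·ln(15300) + 0.12·ln(4900) + 0.56·ln(3200) = 2.7174 + 0.3854 + 1.0196 + 4.5197 = 8.6421
CE = e^8.6421 ≈ 5665.21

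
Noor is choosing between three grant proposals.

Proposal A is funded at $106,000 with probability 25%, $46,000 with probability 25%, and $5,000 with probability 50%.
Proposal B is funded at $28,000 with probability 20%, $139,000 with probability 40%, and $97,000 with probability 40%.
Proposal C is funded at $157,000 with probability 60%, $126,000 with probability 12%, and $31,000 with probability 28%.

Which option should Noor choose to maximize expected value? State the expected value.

Proposal A = 0.25 × 106000 + 0.25 × 46000 + 0.5 × 5000 = 26500 + 11500 + 2500 = 40500
Proposal B = 0.2 × 28000 + 0.4 × 139000 + 0.4 × 97000 = 5600 + 55600 + 38800 = 100000
Proposal C = 0.6 × 157000 + 0.12 × 126000 + 0.28 × 31000 = 94200 + 15120 + 8680 = 118000

Proposal C ($118,000)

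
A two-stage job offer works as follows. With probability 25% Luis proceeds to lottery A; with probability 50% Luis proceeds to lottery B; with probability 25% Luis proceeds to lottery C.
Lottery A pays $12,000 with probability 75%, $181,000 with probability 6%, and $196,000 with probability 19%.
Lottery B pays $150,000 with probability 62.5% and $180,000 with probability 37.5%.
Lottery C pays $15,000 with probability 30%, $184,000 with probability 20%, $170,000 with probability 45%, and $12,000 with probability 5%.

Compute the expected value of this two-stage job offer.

$124,500

EV(A) = 0.75 × 12000 + 0.06 × 181000 + 0.19 × 196000 = 9000 + 10860 + 37240 = 57100
EV(B) = 0.625 × 150000 + 0.375 × 180000 = 93750 + 67500 = 161250
EV(C) = 0.3 × 15000 + 0.2 × 184000 + 0.45 × 170000 + 0.05 × 12000 = 4500 + 36800 + 76500 + 600 = 118400
Overall = 0.25 × 57100 + 0.5 × 161250 + 0.25 × 118400 = 14275 + 80625 + 29600 = 124500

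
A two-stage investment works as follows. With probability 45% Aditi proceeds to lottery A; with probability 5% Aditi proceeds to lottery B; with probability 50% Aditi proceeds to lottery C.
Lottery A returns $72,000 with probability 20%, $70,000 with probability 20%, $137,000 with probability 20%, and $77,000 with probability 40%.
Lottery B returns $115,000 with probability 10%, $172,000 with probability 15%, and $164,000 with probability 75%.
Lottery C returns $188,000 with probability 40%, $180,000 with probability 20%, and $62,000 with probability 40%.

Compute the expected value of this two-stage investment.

EV(A) = 0.2 × 72000 + 0.2 × 70000 + 0.2 × 137000 + 0.4 × 77000 = 14400 + 14000 + 27400 + 30800 = 86600
EV(B) = 0.1 × 115000 + 0.15 × 172000 + 0.75 × 164000 = 11500 + 25800 + 123000 = 160300
EV(C) = 0.4 × 188000 + 0.2 × 180000 + 0.4 × 62000 = 75200 + 36000 + 24800 = 136000
Overall = 0.45 × 86600 + 0.05 × 160300 + 0.5 × 136000 = 38970 + 8015 + 68000 = 114985

$114,985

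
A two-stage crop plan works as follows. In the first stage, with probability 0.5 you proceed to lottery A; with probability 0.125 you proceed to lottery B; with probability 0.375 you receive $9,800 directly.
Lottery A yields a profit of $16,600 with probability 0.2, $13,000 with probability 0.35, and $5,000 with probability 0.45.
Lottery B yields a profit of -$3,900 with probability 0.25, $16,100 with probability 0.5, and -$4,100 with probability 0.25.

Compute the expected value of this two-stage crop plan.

$9,491.25

EV(A) = 0.2 × 16600 + 0.35 × 13000 + 0.45 × 5000 = 3320 + 4550 + 2250 = 10120
EV(B) = 0.25 × (-3900) + 0.5 × 16100 + 0.25 × (-4100) = -975 + 8050 − 1025 = 6050
Branch C: 9800 (certain)
Overall = 0.5 × 10120 + 0.125 × 6050 + 0.375 × 9800 = 5060 + 756.25 + 3675 = 9491.25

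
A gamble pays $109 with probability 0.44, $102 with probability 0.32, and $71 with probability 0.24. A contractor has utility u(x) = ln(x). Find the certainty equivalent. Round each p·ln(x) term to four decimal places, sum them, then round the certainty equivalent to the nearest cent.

E[u] = 0.44·ln(109) + 0.32·ln(102) + 0.24·ln(71) = 2.0642 + 1.4800 + 1.0230 = 4.5672
CE = e^4.5672 ≈ 96.27

$96.27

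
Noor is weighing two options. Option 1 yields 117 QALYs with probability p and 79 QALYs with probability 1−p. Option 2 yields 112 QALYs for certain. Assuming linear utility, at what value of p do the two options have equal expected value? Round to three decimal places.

p = 0.868

p·117 + (1−p)·79 = 112
38p + 79 = 112
p = (112 − 79) / 38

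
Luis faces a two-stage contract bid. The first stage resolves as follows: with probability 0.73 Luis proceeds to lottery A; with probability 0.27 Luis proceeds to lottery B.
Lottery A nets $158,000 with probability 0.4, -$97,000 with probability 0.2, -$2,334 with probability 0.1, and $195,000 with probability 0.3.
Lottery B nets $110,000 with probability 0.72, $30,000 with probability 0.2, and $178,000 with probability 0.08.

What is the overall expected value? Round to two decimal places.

$101,357.42

EV(A) = 0.4 × 158000 + 0.2 × (-97000) + 0.1 × (-2334) + 0.3 × 195000 = 63200 − 19400 − 233.4 + 58500 = 102066.6
EV(B) = 0.72 × 110000 + 0.2 × 30000 + 0.08 × 178000 = 79200 + 6000 + 14240 = 99440
Overall = 0.73 × 102066.6 + 0.27 × 99440 = 74508.618 + 26848.8 = 101357.418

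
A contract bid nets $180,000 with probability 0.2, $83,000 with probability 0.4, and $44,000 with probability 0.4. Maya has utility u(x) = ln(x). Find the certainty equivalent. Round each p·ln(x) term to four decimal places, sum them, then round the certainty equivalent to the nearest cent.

$75,169.44

E[u] = 0.2·ln(180000) + 0.4·ln(83000) + 0.4·ln(44000) = 2.4201 + 4.5306 + 4.2768 = 11.2275
CE = e^11.2275 ≈ 75169.44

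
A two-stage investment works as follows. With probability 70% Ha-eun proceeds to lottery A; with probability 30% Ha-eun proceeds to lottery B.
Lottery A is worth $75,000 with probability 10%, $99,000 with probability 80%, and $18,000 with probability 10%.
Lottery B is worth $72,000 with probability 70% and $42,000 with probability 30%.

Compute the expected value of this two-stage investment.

$80,850

EV(A) = 0.1 × 75000 + 0.8 × 99000 + 0.1 × 18000 = 7500 + 79200 + 1800 = 88500
EV(B) = 0.7 × 72000 + 0.3 × 42000 = 50400 + 12600 = 63000
Overall = 0.7 × 88500 + 0.3 × 63000 = 61950 + 18900 = 80850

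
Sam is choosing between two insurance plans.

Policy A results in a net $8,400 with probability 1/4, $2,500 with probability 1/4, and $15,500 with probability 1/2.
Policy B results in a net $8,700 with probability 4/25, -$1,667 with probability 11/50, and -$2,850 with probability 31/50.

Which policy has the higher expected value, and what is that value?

Policy A = 1/4 × 8400 + 1/4 × 2500 + 1/2 × 15500 = 2100 + 625 + 7750 = 10475
Policy B = 4/25 × 8700 + 11/50 × (-1667) + 31/50 × (-2850) = 1392 − 366.74 − 1767 = -741.74

Policy A ($10,475)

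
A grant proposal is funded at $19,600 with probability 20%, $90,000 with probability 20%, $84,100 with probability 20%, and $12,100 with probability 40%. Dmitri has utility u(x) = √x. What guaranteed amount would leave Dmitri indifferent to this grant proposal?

E[u] = 0.2·√19600 + 0.2·√90000 + 0.2·√84100 + 0.4·√12100 = 0.2·140 + 0.2·300 + 0.2·290 + 0.4·110 = 190
CE = (190)² = 36100

$36,100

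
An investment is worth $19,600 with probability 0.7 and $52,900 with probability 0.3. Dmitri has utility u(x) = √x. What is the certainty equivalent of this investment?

$27,889

E[u] = 0.7·√19600 + 0.3·√52900 = 0.7·140 + 0.3·230 = 167
CE = (167)² = 27889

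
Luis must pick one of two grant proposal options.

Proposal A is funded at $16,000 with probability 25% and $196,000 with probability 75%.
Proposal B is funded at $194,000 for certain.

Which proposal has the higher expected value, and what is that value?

Proposal A = 0.25 × 16000 + 0.75 × 196000 = 4000 + 147000 = 151000
Proposal B: 194000 (certain)

Proposal B ($194,000)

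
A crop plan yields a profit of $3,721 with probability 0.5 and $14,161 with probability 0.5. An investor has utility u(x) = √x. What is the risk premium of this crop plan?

$841

E[u] = 0.5·√3721 + 0.5·√14161 = 0.5·61 + 0.5·119 = 90
CE = (90)² = 8100
Risk premium = EV − CE = 8941 − 8100 = 841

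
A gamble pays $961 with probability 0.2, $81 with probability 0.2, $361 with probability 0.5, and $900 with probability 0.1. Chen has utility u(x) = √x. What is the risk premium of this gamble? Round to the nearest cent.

E[u] = 0.2·√961 + 0.2·√81 + 0.5·√361 + 0.1·√900 = 0.2·31 + 0.2·9 + 0.5·19 + 0.1·30 = 20.5
CE = (20.5)² = 420.25
Risk premium = EV − CE = 478.9 − 420.25 = 58.65

$58.65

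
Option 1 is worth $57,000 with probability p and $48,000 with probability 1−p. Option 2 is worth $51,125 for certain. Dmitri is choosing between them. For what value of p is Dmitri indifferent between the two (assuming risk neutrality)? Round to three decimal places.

p·57000 + (1−p)·48000 = 51125
9000p + 48000 = 51125
p = (51125 − 48000) / 9000

p = 0.347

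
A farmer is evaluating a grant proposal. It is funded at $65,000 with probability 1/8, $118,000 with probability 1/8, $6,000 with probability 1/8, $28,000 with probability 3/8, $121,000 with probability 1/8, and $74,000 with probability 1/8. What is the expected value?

$58,500

EV = 1/8 × 65000 + 1/8 × 118000 + 1/8 × 6000 + 3/8 × 28000 + 1/8 × 121000 + 1/8 × 74000 = 8125 + 14750 + 750 + 10500 + 15125 + 9250 = 58500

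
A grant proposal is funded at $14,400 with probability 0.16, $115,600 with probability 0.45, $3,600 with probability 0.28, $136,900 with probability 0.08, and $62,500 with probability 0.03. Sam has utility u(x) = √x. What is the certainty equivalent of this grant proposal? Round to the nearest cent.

E[u] = 0.16·√14400 + 0.45·√115600 + 0.28·√3600 + 0.08·√136900 + 0.03·√62500 = 0.16·120 + 0.45·340 + 0.28·60 + 0.08·370 + 0.03·250 = 226.1
CE = (226.1)² = 51121.21

$51,121.21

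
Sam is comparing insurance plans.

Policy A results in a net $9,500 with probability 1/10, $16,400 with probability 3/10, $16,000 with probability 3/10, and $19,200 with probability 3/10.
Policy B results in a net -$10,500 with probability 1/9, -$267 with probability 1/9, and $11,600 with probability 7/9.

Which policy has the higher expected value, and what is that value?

Policy A ($16,430)

Policy A = 1/10 × 9500 + 3/10 × 16400 + 3/10 × 16000 + 3/10 × 19200 = 950 + 4920 + 4800 + 5760 = 16430
Policy B = 1/9 × (-10500) + 1/9 × (-267) + 7/9 × 11600 = -1166.6667 − 29.6667 + 9022.2222 = 7825.8889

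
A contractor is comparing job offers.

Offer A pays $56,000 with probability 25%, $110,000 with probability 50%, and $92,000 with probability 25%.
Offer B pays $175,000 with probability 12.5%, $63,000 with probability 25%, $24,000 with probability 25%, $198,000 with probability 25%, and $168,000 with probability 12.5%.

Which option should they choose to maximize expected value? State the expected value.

Offer A = 0.25 × 56000 + 0.5 × 110000 + 0.25 × 92000 = 14000 + 55000 + 23000 = 92000
Offer B = 0.125 × 175000 + 0.25 × 63000 + 0.25 × 24000 + 0.25 × 198000 + 0.125 × 168000 = 21875 + 15750 + 6000 + 49500 + 21000 = 114125

Offer B ($114,125)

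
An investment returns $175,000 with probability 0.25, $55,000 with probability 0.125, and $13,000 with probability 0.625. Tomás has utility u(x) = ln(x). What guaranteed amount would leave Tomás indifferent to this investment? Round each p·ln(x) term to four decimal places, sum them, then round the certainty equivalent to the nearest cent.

E[u] = 0.25·ln(175000) + 0.125·ln(55000) + 0.625·ln(13000) = 3.0181 + 1.3644 + 5.9204 = 10.3029
CE = e^10.3029 ≈ 29818.97

$29,818.97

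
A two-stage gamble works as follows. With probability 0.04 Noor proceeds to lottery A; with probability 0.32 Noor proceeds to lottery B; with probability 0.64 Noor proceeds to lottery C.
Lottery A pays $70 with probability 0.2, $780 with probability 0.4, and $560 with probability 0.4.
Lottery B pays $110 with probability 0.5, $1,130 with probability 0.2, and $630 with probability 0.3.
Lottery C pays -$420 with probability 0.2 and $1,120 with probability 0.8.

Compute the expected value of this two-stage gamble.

EV(A) = 0.2 × 70 + 0.4 × 780 + 0.4 × 560 = 14 + 312 + 224 = 550
EV(B) = 0.5 × 110 + 0.2 × 1130 + 0.3 × 630 = 55 + 226 + 189 = 470
EV(C) = 0.2 × (-420) + 0.8 × 1120 = -84 + 896 = 812
Overall = 0.04 × 550 + 0.32 × 470 + 0.64 × 812 = 22 + 150.4 + 519.68 = 692.08

$692.08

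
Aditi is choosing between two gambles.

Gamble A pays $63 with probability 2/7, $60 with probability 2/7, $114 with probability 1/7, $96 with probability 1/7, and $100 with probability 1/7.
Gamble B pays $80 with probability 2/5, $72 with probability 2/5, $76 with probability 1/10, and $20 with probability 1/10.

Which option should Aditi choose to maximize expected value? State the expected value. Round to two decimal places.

Gamble A ($79.43)

Gamble A = 2/7 × 63 + 2/7 × 60 + 1/7 × 114 + 1/7 × 96 + 1/7 × 100 = 18 + 17.1429 + 16.2857 + 13.7143 + 14.2857 = 79.4286
Gamble B = 2/5 × 80 + 2/5 × 72 + 1/10 × 76 + 1/10 × 20 = 32 + 28.8 + 7.6 + 2 = 70.4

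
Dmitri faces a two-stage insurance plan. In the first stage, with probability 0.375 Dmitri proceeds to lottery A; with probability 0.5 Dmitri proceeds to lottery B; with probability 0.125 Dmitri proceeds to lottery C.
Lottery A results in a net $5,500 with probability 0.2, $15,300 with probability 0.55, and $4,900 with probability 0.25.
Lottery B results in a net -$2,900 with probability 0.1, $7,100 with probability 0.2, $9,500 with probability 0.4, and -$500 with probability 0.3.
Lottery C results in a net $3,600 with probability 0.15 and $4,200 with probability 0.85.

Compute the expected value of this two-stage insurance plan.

$6,931.25

EV(A) = 0.2 × 5500 + 0.55 × 15300 + 0.25 × 4900 = 1100 + 8415 + 1225 = 10740
EV(B) = 0.1 × (-2900) + 0.2 × 7100 + 0.4 × 9500 + 0.3 × (-500) = -290 + 1420 + 3800 − 150 = 4780
EV(C) = 0.15 × 3600 + 0.85 × 4200 = 540 + 3570 = 4110
Overall = 0.375 × 10740 + 0.5 × 4780 + 0.125 × 4110 = 4027.5 + 2390 + 513.75 = 6931.25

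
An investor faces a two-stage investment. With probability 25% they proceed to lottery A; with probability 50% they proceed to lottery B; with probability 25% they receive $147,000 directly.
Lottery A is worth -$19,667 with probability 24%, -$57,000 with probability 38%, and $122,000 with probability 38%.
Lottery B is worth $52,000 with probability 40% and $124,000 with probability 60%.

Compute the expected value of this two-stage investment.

$89,344.98

EV(A) = 0.24 × (-19667) + 0.38 × (-57000) + 0.38 × 122000 = -4720.08 − 21660 + 46360 = 19979.92
EV(B) = 0.4 × 52000 + 0.6 × 124000 = 20800 + 74400 = 95200
Branch C: 147000 (certain)
Overall = 0.25 × 19979.92 + 0.5 × 95200 + 0.25 × 147000 = 4994.98 + 47600 + 36750 = 89344.98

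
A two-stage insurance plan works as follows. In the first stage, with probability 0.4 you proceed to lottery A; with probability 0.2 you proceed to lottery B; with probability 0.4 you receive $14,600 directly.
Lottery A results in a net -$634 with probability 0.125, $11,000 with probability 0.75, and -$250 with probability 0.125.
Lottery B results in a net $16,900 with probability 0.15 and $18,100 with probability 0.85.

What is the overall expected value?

$12,679.80

EV(A) = 0.125 × (-634) + 0.75 × 11000 + 0.125 × (-250) = -79.25 + 8250 − 31.25 = 8139.5
EV(B) = 0.15 × 16900 + 0.85 × 18100 = 2535 + 15385 = 17920
Branch C: 14600 (certain)
Overall = 0.4 × 8139.5 + 0.2 × 17920 + 0.4 × 14600 = 3255.8 + 3584 + 5840 = 12679.8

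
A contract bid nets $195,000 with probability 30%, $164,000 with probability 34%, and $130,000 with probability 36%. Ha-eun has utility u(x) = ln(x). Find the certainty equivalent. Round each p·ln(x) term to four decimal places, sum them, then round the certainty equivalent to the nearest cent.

$158,879.29

E[u] = 0.3·ln(195000) + 0.34·ln(164000) + 0.36·ln(130000) = 3.6542 + 4.0826 + 4.2391 = 11.9759
CE = e^11.9759 ≈ 158879.29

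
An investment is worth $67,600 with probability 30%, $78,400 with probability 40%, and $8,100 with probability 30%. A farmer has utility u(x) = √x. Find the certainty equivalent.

$47,089

E[u] = 0.3·√67600 + 0.4·√78400 + 0.3·√8100 = 0.3·260 + 0.4·280 + 0.3·90 = 217
CE = (217)² = 47089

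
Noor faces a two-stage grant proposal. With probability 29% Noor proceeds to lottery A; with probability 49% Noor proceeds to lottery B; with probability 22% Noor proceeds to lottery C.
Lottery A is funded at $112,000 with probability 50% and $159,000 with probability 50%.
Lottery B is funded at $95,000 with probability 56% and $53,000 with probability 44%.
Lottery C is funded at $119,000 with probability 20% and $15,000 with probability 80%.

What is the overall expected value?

$84,665.80

EV(A) = 0.5 × 112000 + 0.5 × 159000 = 56000 + 79500 = 135500
EV(B) = 0.56 × 95000 + 0.44 × 53000 = 53200 + 23320 = 76520
EV(C) = 0.2 × 119000 + 0.8 × 15000 = 23800 + 12000 = 35800
Overall = 0.29 × 135500 + 0.49 × 76520 + 0.22 × 35800 = 39295 + 37494.8 + 7876 = 84665.8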